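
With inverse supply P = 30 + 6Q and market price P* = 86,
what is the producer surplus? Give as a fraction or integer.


Minimum supply price (at Q=0): P_min = 30
Quantity supplied at P* = 86:
Q* = (86 - 30)/6 = 28/3
PS = (1/2) * Q* * (P* - P_min)
PS = (1/2) * 28/3 * (86 - 30)
PS = (1/2) * 28/3 * 56 = 784/3

784/3


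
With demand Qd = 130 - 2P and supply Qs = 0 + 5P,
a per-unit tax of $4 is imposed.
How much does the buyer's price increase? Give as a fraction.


With a per-unit tax, the buyer's price increase depends on relative slopes.
Supply slope: d = 5, Demand slope: b = 2
Buyer's price increase = d * tax / (b + d)
= 5 * 4 / (2 + 5)
= 20 / 7 = 20/7

20/7


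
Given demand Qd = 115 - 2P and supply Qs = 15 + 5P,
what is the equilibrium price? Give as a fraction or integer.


At equilibrium, Qd = Qs.
115 - 2P = 15 + 5P
115 - 15 = 2P + 5P
100 = 7P
P* = 100/7 = 100/7

100/7


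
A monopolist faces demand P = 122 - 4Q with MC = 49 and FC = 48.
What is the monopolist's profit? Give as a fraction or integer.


MR = MC: 122 - 8Q = 49
Q* = 73/8
P* = 122 - 4*73/8 = 171/2
Profit = (P* - MC)*Q* - FC
= (171/2 - 49)*73/8 - 48
= 73/2*73/8 - 48
= 5329/16 - 48 = 4561/16

4561/16


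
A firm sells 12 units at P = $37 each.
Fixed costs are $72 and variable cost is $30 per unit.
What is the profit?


Total Revenue = P * Q = 37 * 12 = $444
Total Cost = FC + VC*Q = 72 + 30*12 = $432
Profit = TR - TC = 444 - 432 = $12

$12


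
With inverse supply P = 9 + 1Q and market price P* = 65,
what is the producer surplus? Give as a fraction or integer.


Minimum supply price (at Q=0): P_min = 9
Quantity supplied at P* = 65:
Q* = (65 - 9)/1 = 56
PS = (1/2) * Q* * (P* - P_min)
PS = (1/2) * 56 * (65 - 9)
PS = (1/2) * 56 * 56 = 1568

1568


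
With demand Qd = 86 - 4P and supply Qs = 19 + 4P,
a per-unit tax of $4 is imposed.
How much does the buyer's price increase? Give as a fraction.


With a per-unit tax, the buyer's price increase depends on relative slopes.
Supply slope: d = 4, Demand slope: b = 4
Buyer's price increase = d * tax / (b + d)
= 4 * 4 / (4 + 4)
= 16 / 8 = 2

2


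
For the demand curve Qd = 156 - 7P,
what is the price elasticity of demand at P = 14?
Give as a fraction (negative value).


dQ/dP = -7
At P = 14: Q = 156 - 7*14 = 58
E = (dQ/dP)(P/Q) = (-7)(14/58) = -49/29

-49/29


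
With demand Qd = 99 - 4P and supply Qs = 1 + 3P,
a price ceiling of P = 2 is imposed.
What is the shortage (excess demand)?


At P = 2:
Qd = 99 - 4*2 = 91
Qs = 1 + 3*2 = 7
Shortage = Qd - Qs = 91 - 7 = 84

84


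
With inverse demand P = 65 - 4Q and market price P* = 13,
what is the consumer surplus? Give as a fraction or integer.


Maximum willingness to pay (at Q=0): P_max = 65
Quantity demanded at P* = 13:
Q* = (65 - 13)/4 = 13
CS = (1/2) * Q* * (P_max - P*)
CS = (1/2) * 13 * (65 - 13)
CS = (1/2) * 13 * 52 = 338

338


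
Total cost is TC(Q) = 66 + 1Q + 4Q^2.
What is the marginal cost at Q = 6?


MC = dTC/dQ = 1 + 2*4*Q
At Q = 6:
MC = 1 + 8*6
MC = 1 + 48 = 49

49


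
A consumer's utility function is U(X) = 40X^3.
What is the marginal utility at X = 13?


MU = dU/dX = 40*3*X^(3-1)
MU = 120*X^2
At X = 13:
MU = 120 * 13^2
MU = 120 * 169 = 20280

20280


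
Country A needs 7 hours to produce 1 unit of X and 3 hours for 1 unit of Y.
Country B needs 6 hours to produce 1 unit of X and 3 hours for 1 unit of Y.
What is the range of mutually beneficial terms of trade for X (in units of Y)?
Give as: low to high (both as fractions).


Opportunity cost of X for Country A = hours_X / hours_Y = 7/3 = 7/3 units of Y
Opportunity cost of X for Country B = hours_X / hours_Y = 6/3 = 2 units of Y
Terms of trade must be between the two opportunity costs.
Range: 2 to 7/3

2 to 7/3


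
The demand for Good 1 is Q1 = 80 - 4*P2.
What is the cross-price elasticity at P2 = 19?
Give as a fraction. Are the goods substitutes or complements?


dQ1/dP2 = -4
At P2 = 19: Q1 = 80 - 4*19 = 4
Exy = (dQ1/dP2)(P2/Q1) = -4 * 19 / 4 = -19
Since Exy < 0, the goods are complements.

-19 (complements)


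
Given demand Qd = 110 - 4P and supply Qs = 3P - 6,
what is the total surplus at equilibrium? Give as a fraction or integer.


Find equilibrium: 110 - 4P = 3P - 6
110 + 6 = 7P
P* = 116/7 = 116/7
Q* = 3*116/7 - 6 = 306/7
Inverse demand: P = 55/2 - Q/4, so P_max = 55/2
Inverse supply: P = 2 + Q/3, so P_min = 2
CS = (1/2) * 306/7 * (55/2 - 116/7) = 23409/98
PS = (1/2) * 306/7 * (116/7 - 2) = 15606/49
TS = CS + PS = 23409/98 + 15606/49 = 7803/14

7803/14


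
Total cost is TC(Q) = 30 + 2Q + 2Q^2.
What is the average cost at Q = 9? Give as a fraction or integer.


TC(9) = 30 + 2*9 + 2*9^2
TC(9) = 30 + 18 + 162 = 210
AC = TC/Q = 210/9 = 70/3

70/3


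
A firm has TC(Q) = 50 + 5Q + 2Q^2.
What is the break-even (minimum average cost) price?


AC(Q) = 50/Q + 5 + 2Q
To minimize: dAC/dQ = -50/Q^2 + 2 = 0
Q^2 = 50/2 = 25
Q* = 5
Min AC = 50/5 + 5 + 2*5
Min AC = 10 + 5 + 10 = 25

25


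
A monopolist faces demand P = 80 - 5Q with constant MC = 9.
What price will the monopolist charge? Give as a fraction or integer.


MR = 80 - 10Q
Set MR = MC: 80 - 10Q = 9
Q* = 71/10
Substitute into demand:
P* = 80 - 5*71/10 = 89/2

89/2


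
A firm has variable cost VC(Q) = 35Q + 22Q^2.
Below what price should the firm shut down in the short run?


AVC(Q) = VC(Q)/Q = 35 + 22Q
AVC is increasing in Q, so minimum AVC is at Q -> 0+.
Min AVC = 35
The firm should shut down if P < 35.

35


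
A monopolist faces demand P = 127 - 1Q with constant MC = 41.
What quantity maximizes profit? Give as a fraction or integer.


TR = P*Q = (127 - 1Q)Q = 127Q - 1Q^2
MR = dTR/dQ = 127 - 2Q
Set MR = MC:
127 - 2Q = 41
86 = 2Q
Q* = 86/2 = 43

43


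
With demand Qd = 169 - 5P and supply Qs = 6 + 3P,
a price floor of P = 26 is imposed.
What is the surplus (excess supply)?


At P = 26:
Qd = 169 - 5*26 = 39
Qs = 6 + 3*26 = 84
Surplus = Qs - Qd = 84 - 39 = 45

45


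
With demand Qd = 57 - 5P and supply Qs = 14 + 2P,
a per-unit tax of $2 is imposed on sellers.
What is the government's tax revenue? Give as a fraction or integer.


With tax on sellers, new supply: Qs' = 14 + 2(P - 2)
= 10 + 2P
New equilibrium quantity:
Q_new = 164/7
Tax revenue = tax * Q_new = 2 * 164/7 = 328/7

328/7


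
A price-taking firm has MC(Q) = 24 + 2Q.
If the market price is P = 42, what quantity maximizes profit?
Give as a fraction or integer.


In perfect competition, profit is maximized where P = MC.
42 = 24 + 2Q
18 = 2Q
Q* = 18/2 = 9

9


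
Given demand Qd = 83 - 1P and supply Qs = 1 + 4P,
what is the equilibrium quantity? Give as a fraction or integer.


First find equilibrium price:
83 - 1P = 1 + 4P
P* = 82/5 = 82/5
Then substitute into demand:
Q* = 83 - 1 * 82/5 = 333/5

333/5


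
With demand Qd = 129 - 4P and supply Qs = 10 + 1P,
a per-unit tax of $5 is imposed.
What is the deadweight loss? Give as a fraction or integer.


Pre-tax equilibrium quantity: Q* = 169/5
Post-tax equilibrium quantity: Q_tax = 149/5
Reduction in quantity: Q* - Q_tax = 4
DWL = (1/2) * tax * (Q* - Q_tax)
DWL = (1/2) * 5 * 4 = 10

10


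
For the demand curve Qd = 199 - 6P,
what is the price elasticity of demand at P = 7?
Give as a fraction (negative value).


dQ/dP = -6
At P = 7: Q = 199 - 6*7 = 157
E = (dQ/dP)(P/Q) = (-6)(7/157) = -42/157

-42/157


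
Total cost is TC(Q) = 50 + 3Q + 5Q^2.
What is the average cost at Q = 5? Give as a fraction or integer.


TC(5) = 50 + 3*5 + 5*5^2
TC(5) = 50 + 15 + 125 = 190
AC = TC/Q = 190/5 = 38

38


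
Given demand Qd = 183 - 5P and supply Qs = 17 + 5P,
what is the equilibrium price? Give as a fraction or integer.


At equilibrium, Qd = Qs.
183 - 5P = 17 + 5P
183 - 17 = 5P + 5P
166 = 10P
P* = 166/10 = 83/5

83/5


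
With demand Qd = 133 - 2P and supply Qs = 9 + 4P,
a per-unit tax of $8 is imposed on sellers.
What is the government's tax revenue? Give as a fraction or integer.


With tax on sellers, new supply: Qs' = 9 + 4(P - 8)
= 4P - 23
New equilibrium quantity:
Q_new = 81
Tax revenue = tax * Q_new = 8 * 81 = 648

648


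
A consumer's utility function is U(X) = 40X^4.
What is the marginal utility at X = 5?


MU = dU/dX = 40*4*X^(4-1)
MU = 160*X^3
At X = 5:
MU = 160 * 5^3
MU = 160 * 125 = 20000

20000


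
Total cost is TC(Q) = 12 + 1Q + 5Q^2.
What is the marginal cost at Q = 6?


MC = dTC/dQ = 1 + 2*5*Q
At Q = 6:
MC = 1 + 10*6
MC = 1 + 60 = 61

61


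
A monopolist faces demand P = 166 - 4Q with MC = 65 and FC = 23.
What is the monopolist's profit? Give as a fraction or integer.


MR = MC: 166 - 8Q = 65
Q* = 101/8
P* = 166 - 4*101/8 = 231/2
Profit = (P* - MC)*Q* - FC
= (231/2 - 65)*101/8 - 23
= 101/2*101/8 - 23
= 10201/16 - 23 = 9833/16

9833/16


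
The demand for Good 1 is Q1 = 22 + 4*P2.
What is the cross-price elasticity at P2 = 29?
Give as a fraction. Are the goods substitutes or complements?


dQ1/dP2 = 4
At P2 = 29: Q1 = 22 + 4*29 = 138
Exy = (dQ1/dP2)(P2/Q1) = 4 * 29 / 138 = 58/69
Since Exy > 0, the goods are substitutes.

58/69 (substitutes)


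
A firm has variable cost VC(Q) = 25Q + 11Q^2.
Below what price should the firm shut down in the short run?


AVC(Q) = VC(Q)/Q = 25 + 11Q
AVC is increasing in Q, so minimum AVC is at Q -> 0+.
Min AVC = 25
The firm should shut down if P < 25.

25


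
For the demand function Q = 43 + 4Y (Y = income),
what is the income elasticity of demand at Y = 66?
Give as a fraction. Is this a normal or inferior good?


dQ/dY = 4
At Y = 66: Q = 43 + 4*66 = 307
Ey = (dQ/dY)(Y/Q) = 4 * 66 / 307 = 264/307
Since Ey > 0, this is a normal good.

264/307 (normal good)


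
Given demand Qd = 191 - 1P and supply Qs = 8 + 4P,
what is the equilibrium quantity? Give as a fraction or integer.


First find equilibrium price:
191 - 1P = 8 + 4P
P* = 183/5 = 183/5
Then substitute into demand:
Q* = 191 - 1 * 183/5 = 772/5

772/5


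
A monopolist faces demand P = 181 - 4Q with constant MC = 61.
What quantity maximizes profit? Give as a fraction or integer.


TR = P*Q = (181 - 4Q)Q = 181Q - 4Q^2
MR = dTR/dQ = 181 - 8Q
Set MR = MC:
181 - 8Q = 61
120 = 8Q
Q* = 120/8 = 15

15


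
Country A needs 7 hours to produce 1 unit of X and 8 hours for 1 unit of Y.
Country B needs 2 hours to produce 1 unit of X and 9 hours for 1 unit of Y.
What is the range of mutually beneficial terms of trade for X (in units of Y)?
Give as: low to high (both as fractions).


Opportunity cost of X for Country A = hours_X / hours_Y = 7/8 = 7/8 units of Y
Opportunity cost of X for Country B = hours_X / hours_Y = 2/9 = 2/9 units of Y
Terms of trade must be between the two opportunity costs.
Range: 2/9 to 7/8

2/9 to 7/8


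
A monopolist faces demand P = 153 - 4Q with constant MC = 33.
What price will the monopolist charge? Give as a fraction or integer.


MR = 153 - 8Q
Set MR = MC: 153 - 8Q = 33
Q* = 15
Substitute into demand:
P* = 153 - 4*15 = 93

93


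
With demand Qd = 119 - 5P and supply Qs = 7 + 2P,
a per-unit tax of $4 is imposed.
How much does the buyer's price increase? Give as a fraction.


With a per-unit tax, the buyer's price increase depends on relative slopes.
Supply slope: d = 2, Demand slope: b = 5
Buyer's price increase = d * tax / (b + d)
= 2 * 4 / (5 + 2)
= 8 / 7 = 8/7

8/7


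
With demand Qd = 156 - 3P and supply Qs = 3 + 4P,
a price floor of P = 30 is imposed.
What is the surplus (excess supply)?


At P = 30:
Qd = 156 - 3*30 = 66
Qs = 3 + 4*30 = 123
Surplus = Qs - Qd = 123 - 66 = 57

57


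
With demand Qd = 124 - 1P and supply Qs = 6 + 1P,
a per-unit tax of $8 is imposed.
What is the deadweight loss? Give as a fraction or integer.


Pre-tax equilibrium quantity: Q* = 65
Post-tax equilibrium quantity: Q_tax = 61
Reduction in quantity: Q* - Q_tax = 4
DWL = (1/2) * tax * (Q* - Q_tax)
DWL = (1/2) * 8 * 4 = 16

16


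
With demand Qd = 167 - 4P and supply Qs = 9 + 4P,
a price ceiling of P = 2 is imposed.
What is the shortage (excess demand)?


At P = 2:
Qd = 167 - 4*2 = 159
Qs = 9 + 4*2 = 17
Shortage = Qd - Qs = 159 - 17 = 142

142


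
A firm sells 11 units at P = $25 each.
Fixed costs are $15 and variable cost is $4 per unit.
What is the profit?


Total Revenue = P * Q = 25 * 11 = $275
Total Cost = FC + VC*Q = 15 + 4*11 = $59
Profit = TR - TC = 275 - 59 = $216

$216


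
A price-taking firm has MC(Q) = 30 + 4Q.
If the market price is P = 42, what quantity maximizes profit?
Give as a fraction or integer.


In perfect competition, profit is maximized where P = MC.
42 = 30 + 4Q
12 = 4Q
Q* = 12/4 = 3

3


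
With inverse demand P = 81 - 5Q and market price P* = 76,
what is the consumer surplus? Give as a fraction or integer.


Maximum willingness to pay (at Q=0): P_max = 81
Quantity demanded at P* = 76:
Q* = (81 - 76)/5 = 1
CS = (1/2) * Q* * (P_max - P*)
CS = (1/2) * 1 * (81 - 76)
CS = (1/2) * 1 * 5 = 5/2

5/2


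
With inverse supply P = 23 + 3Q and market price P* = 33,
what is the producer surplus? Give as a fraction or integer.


Minimum supply price (at Q=0): P_min = 23
Quantity supplied at P* = 33:
Q* = (33 - 23)/3 = 10/3
PS = (1/2) * Q* * (P* - P_min)
PS = (1/2) * 10/3 * (33 - 23)
PS = (1/2) * 10/3 * 10 = 50/3

50/3


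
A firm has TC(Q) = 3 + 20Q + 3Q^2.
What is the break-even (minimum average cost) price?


AC(Q) = 3/Q + 20 + 3Q
To minimize: dAC/dQ = -3/Q^2 + 3 = 0
Q^2 = 3/3 = 1
Q* = 1
Min AC = 3/1 + 20 + 3*1
Min AC = 3 + 20 + 3 = 26

26


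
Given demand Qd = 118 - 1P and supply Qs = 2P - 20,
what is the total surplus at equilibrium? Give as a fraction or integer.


Find equilibrium: 118 - 1P = 2P - 20
118 + 20 = 3P
P* = 138/3 = 46
Q* = 2*46 - 20 = 72
Inverse demand: P = 118 - Q/1, so P_max = 118
Inverse supply: P = 10 + Q/2, so P_min = 10
CS = (1/2) * 72 * (118 - 46) = 2592
PS = (1/2) * 72 * (46 - 10) = 1296
TS = CS + PS = 2592 + 1296 = 3888

3888


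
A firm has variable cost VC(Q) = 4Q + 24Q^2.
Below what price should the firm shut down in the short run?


AVC(Q) = VC(Q)/Q = 4 + 24Q
AVC is increasing in Q, so minimum AVC is at Q -> 0+.
Min AVC = 4
The firm should shut down if P < 4.

4


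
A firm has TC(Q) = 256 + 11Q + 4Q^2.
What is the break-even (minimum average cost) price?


AC(Q) = 256/Q + 11 + 4Q
To minimize: dAC/dQ = -256/Q^2 + 4 = 0
Q^2 = 256/4 = 64
Q* = 8
Min AC = 256/8 + 11 + 4*8
Min AC = 32 + 11 + 32 = 75

75


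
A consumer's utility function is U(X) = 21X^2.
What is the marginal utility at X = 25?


MU = dU/dX = 21*2*X^(2-1)
MU = 42*X^1
At X = 25:
MU = 42 * 25^1
MU = 42 * 25 = 1050

1050


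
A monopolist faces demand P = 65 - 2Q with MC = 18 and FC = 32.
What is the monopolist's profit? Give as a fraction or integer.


MR = MC: 65 - 4Q = 18
Q* = 47/4
P* = 65 - 2*47/4 = 83/2
Profit = (P* - MC)*Q* - FC
= (83/2 - 18)*47/4 - 32
= 47/2*47/4 - 32
= 2209/8 - 32 = 1953/8

1953/8


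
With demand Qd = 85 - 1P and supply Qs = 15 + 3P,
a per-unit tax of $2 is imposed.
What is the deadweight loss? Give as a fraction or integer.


Pre-tax equilibrium quantity: Q* = 135/2
Post-tax equilibrium quantity: Q_tax = 66
Reduction in quantity: Q* - Q_tax = 3/2
DWL = (1/2) * tax * (Q* - Q_tax)
DWL = (1/2) * 2 * 3/2 = 3/2

3/2


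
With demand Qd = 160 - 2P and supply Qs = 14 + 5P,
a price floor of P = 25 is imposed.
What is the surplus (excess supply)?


At P = 25:
Qd = 160 - 2*25 = 110
Qs = 14 + 5*25 = 139
Surplus = Qs - Qd = 139 - 110 = 29

29


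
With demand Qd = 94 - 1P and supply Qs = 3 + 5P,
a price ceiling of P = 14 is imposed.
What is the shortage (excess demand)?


At P = 14:
Qd = 94 - 1*14 = 80
Qs = 3 + 5*14 = 73
Shortage = Qd - Qs = 80 - 73 = 7

7


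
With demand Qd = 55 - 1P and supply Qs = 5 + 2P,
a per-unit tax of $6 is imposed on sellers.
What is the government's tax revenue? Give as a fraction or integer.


With tax on sellers, new supply: Qs' = 5 + 2(P - 6)
= 2P - 7
New equilibrium quantity:
Q_new = 103/3
Tax revenue = tax * Q_new = 6 * 103/3 = 206

206


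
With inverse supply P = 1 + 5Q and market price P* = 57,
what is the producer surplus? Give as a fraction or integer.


Minimum supply price (at Q=0): P_min = 1
Quantity supplied at P* = 57:
Q* = (57 - 1)/5 = 56/5
PS = (1/2) * Q* * (P* - P_min)
PS = (1/2) * 56/5 * (57 - 1)
PS = (1/2) * 56/5 * 56 = 1568/5

1568/5


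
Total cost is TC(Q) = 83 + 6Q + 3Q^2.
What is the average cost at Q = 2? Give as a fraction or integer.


TC(2) = 83 + 6*2 + 3*2^2
TC(2) = 83 + 12 + 12 = 107
AC = TC/Q = 107/2 = 107/2

107/2


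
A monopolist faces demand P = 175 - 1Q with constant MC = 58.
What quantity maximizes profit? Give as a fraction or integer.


TR = P*Q = (175 - 1Q)Q = 175Q - 1Q^2
MR = dTR/dQ = 175 - 2Q
Set MR = MC:
175 - 2Q = 58
117 = 2Q
Q* = 117/2 = 117/2

117/2


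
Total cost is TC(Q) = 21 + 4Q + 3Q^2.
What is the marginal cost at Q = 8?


MC = dTC/dQ = 4 + 2*3*Q
At Q = 8:
MC = 4 + 6*8
MC = 4 + 48 = 52

52


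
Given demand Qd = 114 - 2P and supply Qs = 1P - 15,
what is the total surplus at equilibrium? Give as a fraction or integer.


Find equilibrium: 114 - 2P = 1P - 15
114 + 15 = 3P
P* = 129/3 = 43
Q* = 1*43 - 15 = 28
Inverse demand: P = 57 - Q/2, so P_max = 57
Inverse supply: P = 15 + Q/1, so P_min = 15
CS = (1/2) * 28 * (57 - 43) = 196
PS = (1/2) * 28 * (43 - 15) = 392
TS = CS + PS = 196 + 392 = 588

588


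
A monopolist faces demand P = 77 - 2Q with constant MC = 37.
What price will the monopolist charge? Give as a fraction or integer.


MR = 77 - 4Q
Set MR = MC: 77 - 4Q = 37
Q* = 10
Substitute into demand:
P* = 77 - 2*10 = 57

57


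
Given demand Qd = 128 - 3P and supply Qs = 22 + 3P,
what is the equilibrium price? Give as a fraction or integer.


At equilibrium, Qd = Qs.
128 - 3P = 22 + 3P
128 - 22 = 3P + 3P
106 = 6P
P* = 106/6 = 53/3

53/3


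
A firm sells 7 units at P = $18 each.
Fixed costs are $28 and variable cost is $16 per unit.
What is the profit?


Total Revenue = P * Q = 18 * 7 = $126
Total Cost = FC + VC*Q = 28 + 16*7 = $140
Profit = TR - TC = 126 - 140 = $-14

$-14


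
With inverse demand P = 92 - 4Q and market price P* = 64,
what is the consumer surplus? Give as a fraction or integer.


Maximum willingness to pay (at Q=0): P_max = 92
Quantity demanded at P* = 64:
Q* = (92 - 64)/4 = 7
CS = (1/2) * Q* * (P_max - P*)
CS = (1/2) * 7 * (92 - 64)
CS = (1/2) * 7 * 28 = 98

98


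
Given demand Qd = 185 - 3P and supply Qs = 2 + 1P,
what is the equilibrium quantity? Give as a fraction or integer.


First find equilibrium price:
185 - 3P = 2 + 1P
P* = 183/4 = 183/4
Then substitute into demand:
Q* = 185 - 3 * 183/4 = 191/4

191/4


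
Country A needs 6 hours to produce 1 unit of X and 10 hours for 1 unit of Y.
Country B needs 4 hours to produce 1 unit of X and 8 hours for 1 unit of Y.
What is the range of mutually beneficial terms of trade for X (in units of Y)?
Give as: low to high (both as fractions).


Opportunity cost of X for Country A = hours_X / hours_Y = 6/10 = 3/5 units of Y
Opportunity cost of X for Country B = hours_X / hours_Y = 4/8 = 1/2 units of Y
Terms of trade must be between the two opportunity costs.
Range: 1/2 to 3/5

1/2 to 3/5


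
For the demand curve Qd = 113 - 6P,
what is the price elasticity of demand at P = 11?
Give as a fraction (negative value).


dQ/dP = -6
At P = 11: Q = 113 - 6*11 = 47
E = (dQ/dP)(P/Q) = (-6)(11/47) = -66/47

-66/47


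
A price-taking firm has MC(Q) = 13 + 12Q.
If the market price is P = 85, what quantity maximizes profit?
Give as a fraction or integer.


In perfect competition, profit is maximized where P = MC.
85 = 13 + 12Q
72 = 12Q
Q* = 72/12 = 6

6


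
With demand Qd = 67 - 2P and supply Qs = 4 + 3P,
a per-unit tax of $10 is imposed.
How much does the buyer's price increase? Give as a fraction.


With a per-unit tax, the buyer's price increase depends on relative slopes.
Supply slope: d = 3, Demand slope: b = 2
Buyer's price increase = d * tax / (b + d)
= 3 * 10 / (2 + 3)
= 30 / 5 = 6

6


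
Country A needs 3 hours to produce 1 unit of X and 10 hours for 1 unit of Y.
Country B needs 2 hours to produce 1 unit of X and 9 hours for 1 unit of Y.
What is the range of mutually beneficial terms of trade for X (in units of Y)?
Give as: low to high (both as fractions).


Opportunity cost of X for Country A = hours_X / hours_Y = 3/10 = 3/10 units of Y
Opportunity cost of X for Country B = hours_X / hours_Y = 2/9 = 2/9 units of Y
Terms of trade must be between the two opportunity costs.
Range: 2/9 to 3/10

2/9 to 3/10


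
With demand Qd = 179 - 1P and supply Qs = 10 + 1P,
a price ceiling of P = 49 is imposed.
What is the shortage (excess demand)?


At P = 49:
Qd = 179 - 1*49 = 130
Qs = 10 + 1*49 = 59
Shortage = Qd - Qs = 130 - 59 = 71

71


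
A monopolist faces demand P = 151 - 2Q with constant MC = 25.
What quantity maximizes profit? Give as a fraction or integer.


TR = P*Q = (151 - 2Q)Q = 151Q - 2Q^2
MR = dTR/dQ = 151 - 4Q
Set MR = MC:
151 - 4Q = 25
126 = 4Q
Q* = 126/4 = 63/2

63/2


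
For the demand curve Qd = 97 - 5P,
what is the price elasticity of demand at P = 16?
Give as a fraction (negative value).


dQ/dP = -5
At P = 16: Q = 97 - 5*16 = 17
E = (dQ/dP)(P/Q) = (-5)(16/17) = -80/17

-80/17


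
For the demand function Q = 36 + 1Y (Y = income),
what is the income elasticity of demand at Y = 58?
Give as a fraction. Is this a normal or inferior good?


dQ/dY = 1
At Y = 58: Q = 36 + 1*58 = 94
Ey = (dQ/dY)(Y/Q) = 1 * 58 / 94 = 29/47
Since Ey > 0, this is a normal good.

29/47 (normal good)


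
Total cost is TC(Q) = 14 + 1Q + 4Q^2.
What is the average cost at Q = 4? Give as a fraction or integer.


TC(4) = 14 + 1*4 + 4*4^2
TC(4) = 14 + 4 + 64 = 82
AC = TC/Q = 82/4 = 41/2

41/2


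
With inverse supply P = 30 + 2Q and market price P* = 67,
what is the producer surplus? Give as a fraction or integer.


Minimum supply price (at Q=0): P_min = 30
Quantity supplied at P* = 67:
Q* = (67 - 30)/2 = 37/2
PS = (1/2) * Q* * (P* - P_min)
PS = (1/2) * 37/2 * (67 - 30)
PS = (1/2) * 37/2 * 37 = 1369/4

1369/4


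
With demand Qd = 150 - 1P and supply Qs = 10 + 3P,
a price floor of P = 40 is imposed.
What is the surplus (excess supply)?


At P = 40:
Qd = 150 - 1*40 = 110
Qs = 10 + 3*40 = 130
Surplus = Qs - Qd = 130 - 110 = 20

20


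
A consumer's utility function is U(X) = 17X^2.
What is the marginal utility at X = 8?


MU = dU/dX = 17*2*X^(2-1)
MU = 34*X^1
At X = 8:
MU = 34 * 8^1
MU = 34 * 8 = 272

272


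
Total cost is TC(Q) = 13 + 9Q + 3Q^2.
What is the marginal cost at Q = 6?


MC = dTC/dQ = 9 + 2*3*Q
At Q = 6:
MC = 9 + 6*6
MC = 9 + 36 = 45

45


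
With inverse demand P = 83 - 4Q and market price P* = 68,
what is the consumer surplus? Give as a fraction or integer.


Maximum willingness to pay (at Q=0): P_max = 83
Quantity demanded at P* = 68:
Q* = (83 - 68)/4 = 15/4
CS = (1/2) * Q* * (P_max - P*)
CS = (1/2) * 15/4 * (83 - 68)
CS = (1/2) * 15/4 * 15 = 225/8

225/8


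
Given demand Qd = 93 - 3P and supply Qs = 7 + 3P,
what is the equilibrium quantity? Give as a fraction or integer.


First find equilibrium price:
93 - 3P = 7 + 3P
P* = 86/6 = 43/3
Then substitute into demand:
Q* = 93 - 3 * 43/3 = 50

50


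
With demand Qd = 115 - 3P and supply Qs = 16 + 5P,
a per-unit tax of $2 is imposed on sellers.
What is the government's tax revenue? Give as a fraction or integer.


With tax on sellers, new supply: Qs' = 16 + 5(P - 2)
= 6 + 5P
New equilibrium quantity:
Q_new = 593/8
Tax revenue = tax * Q_new = 2 * 593/8 = 593/4

593/4


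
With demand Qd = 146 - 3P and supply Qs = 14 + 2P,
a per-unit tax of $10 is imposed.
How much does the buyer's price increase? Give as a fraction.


With a per-unit tax, the buyer's price increase depends on relative slopes.
Supply slope: d = 2, Demand slope: b = 3
Buyer's price increase = d * tax / (b + d)
= 2 * 10 / (3 + 2)
= 20 / 5 = 4

4


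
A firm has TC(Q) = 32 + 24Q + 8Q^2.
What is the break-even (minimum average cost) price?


AC(Q) = 32/Q + 24 + 8Q
To minimize: dAC/dQ = -32/Q^2 + 8 = 0
Q^2 = 32/8 = 4
Q* = 2
Min AC = 32/2 + 24 + 8*2
Min AC = 16 + 24 + 16 = 56

56


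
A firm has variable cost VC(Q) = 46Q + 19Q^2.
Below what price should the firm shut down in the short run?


AVC(Q) = VC(Q)/Q = 46 + 19Q
AVC is increasing in Q, so minimum AVC is at Q -> 0+.
Min AVC = 46
The firm should shut down if P < 46.

46


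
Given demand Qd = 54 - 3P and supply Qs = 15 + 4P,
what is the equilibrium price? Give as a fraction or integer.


At equilibrium, Qd = Qs.
54 - 3P = 15 + 4P
54 - 15 = 3P + 4P
39 = 7P
P* = 39/7 = 39/7

39/7


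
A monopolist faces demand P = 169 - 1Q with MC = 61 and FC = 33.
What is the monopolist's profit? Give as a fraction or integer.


MR = MC: 169 - 2Q = 61
Q* = 54
P* = 169 - 1*54 = 115
Profit = (P* - MC)*Q* - FC
= (115 - 61)*54 - 33
= 54*54 - 33
= 2916 - 33 = 2883

2883


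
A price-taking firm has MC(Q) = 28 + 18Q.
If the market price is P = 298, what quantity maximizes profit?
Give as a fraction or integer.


In perfect competition, profit is maximized where P = MC.
298 = 28 + 18Q
270 = 18Q
Q* = 270/18 = 15

15


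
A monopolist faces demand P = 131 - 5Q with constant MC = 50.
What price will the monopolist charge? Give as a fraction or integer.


MR = 131 - 10Q
Set MR = MC: 131 - 10Q = 50
Q* = 81/10
Substitute into demand:
P* = 131 - 5*81/10 = 181/2

181/2


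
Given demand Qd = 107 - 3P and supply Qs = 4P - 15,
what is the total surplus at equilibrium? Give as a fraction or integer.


Find equilibrium: 107 - 3P = 4P - 15
107 + 15 = 7P
P* = 122/7 = 122/7
Q* = 4*122/7 - 15 = 383/7
Inverse demand: P = 107/3 - Q/3, so P_max = 107/3
Inverse supply: P = 15/4 + Q/4, so P_min = 15/4
CS = (1/2) * 383/7 * (107/3 - 122/7) = 146689/294
PS = (1/2) * 383/7 * (122/7 - 15/4) = 146689/392
TS = CS + PS = 146689/294 + 146689/392 = 146689/168

146689/168


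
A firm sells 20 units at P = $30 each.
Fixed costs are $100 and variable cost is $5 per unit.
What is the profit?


Total Revenue = P * Q = 30 * 20 = $600
Total Cost = FC + VC*Q = 100 + 5*20 = $200
Profit = TR - TC = 600 - 200 = $400

$400


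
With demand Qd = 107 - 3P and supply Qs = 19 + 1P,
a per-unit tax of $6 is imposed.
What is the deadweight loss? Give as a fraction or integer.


Pre-tax equilibrium quantity: Q* = 41
Post-tax equilibrium quantity: Q_tax = 73/2
Reduction in quantity: Q* - Q_tax = 9/2
DWL = (1/2) * tax * (Q* - Q_tax)
DWL = (1/2) * 6 * 9/2 = 27/2

27/2


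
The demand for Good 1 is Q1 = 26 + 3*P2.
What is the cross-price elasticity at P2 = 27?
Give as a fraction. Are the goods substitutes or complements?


dQ1/dP2 = 3
At P2 = 27: Q1 = 26 + 3*27 = 107
Exy = (dQ1/dP2)(P2/Q1) = 3 * 27 / 107 = 81/107
Since Exy > 0, the goods are substitutes.

81/107 (substitutes)


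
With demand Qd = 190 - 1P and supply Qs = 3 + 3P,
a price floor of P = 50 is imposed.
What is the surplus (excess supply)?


At P = 50:
Qd = 190 - 1*50 = 140
Qs = 3 + 3*50 = 153
Surplus = Qs - Qd = 153 - 140 = 13

13


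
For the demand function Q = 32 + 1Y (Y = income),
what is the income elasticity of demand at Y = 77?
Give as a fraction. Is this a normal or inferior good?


dQ/dY = 1
At Y = 77: Q = 32 + 1*77 = 109
Ey = (dQ/dY)(Y/Q) = 1 * 77 / 109 = 77/109
Since Ey > 0, this is a normal good.

77/109 (normal good)


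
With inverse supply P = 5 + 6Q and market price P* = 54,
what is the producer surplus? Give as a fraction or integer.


Minimum supply price (at Q=0): P_min = 5
Quantity supplied at P* = 54:
Q* = (54 - 5)/6 = 49/6
PS = (1/2) * Q* * (P* - P_min)
PS = (1/2) * 49/6 * (54 - 5)
PS = (1/2) * 49/6 * 49 = 2401/12

2401/12


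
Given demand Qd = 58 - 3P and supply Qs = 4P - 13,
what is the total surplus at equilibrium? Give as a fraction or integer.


Find equilibrium: 58 - 3P = 4P - 13
58 + 13 = 7P
P* = 71/7 = 71/7
Q* = 4*71/7 - 13 = 193/7
Inverse demand: P = 58/3 - Q/3, so P_max = 58/3
Inverse supply: P = 13/4 + Q/4, so P_min = 13/4
CS = (1/2) * 193/7 * (58/3 - 71/7) = 37249/294
PS = (1/2) * 193/7 * (71/7 - 13/4) = 37249/392
TS = CS + PS = 37249/294 + 37249/392 = 37249/168

37249/168


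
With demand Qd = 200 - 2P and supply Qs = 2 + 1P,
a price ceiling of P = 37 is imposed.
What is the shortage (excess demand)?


At P = 37:
Qd = 200 - 2*37 = 126
Qs = 2 + 1*37 = 39
Shortage = Qd - Qs = 126 - 39 = 87

87


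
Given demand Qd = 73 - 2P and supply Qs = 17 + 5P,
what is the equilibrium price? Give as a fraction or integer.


At equilibrium, Qd = Qs.
73 - 2P = 17 + 5P
73 - 17 = 2P + 5P
56 = 7P
P* = 56/7 = 8

8


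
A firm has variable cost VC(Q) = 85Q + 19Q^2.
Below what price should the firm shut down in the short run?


AVC(Q) = VC(Q)/Q = 85 + 19Q
AVC is increasing in Q, so minimum AVC is at Q -> 0+.
Min AVC = 85
The firm should shut down if P < 85.

85


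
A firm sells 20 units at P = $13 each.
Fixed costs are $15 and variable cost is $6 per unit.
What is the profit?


Total Revenue = P * Q = 13 * 20 = $260
Total Cost = FC + VC*Q = 15 + 6*20 = $135
Profit = TR - TC = 260 - 135 = $125

$125


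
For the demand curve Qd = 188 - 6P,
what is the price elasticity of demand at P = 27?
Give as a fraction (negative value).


dQ/dP = -6
At P = 27: Q = 188 - 6*27 = 26
E = (dQ/dP)(P/Q) = (-6)(27/26) = -81/13

-81/13


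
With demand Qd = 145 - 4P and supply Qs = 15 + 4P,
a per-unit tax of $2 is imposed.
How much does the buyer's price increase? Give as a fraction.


With a per-unit tax, the buyer's price increase depends on relative slopes.
Supply slope: d = 4, Demand slope: b = 4
Buyer's price increase = d * tax / (b + d)
= 4 * 2 / (4 + 4)
= 8 / 8 = 1

1


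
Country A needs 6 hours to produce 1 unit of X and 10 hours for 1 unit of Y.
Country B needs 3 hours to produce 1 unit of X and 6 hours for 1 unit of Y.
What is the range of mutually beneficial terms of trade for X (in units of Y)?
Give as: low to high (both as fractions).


Opportunity cost of X for Country A = hours_X / hours_Y = 6/10 = 3/5 units of Y
Opportunity cost of X for Country B = hours_X / hours_Y = 3/6 = 1/2 units of Y
Terms of trade must be between the two opportunity costs.
Range: 1/2 to 3/5

1/2 to 3/5


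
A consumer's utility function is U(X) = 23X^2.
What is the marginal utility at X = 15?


MU = dU/dX = 23*2*X^(2-1)
MU = 46*X^1
At X = 15:
MU = 46 * 15^1
MU = 46 * 15 = 690

690


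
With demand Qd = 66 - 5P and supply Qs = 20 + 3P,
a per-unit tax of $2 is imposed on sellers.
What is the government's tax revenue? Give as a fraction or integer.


With tax on sellers, new supply: Qs' = 20 + 3(P - 2)
= 14 + 3P
New equilibrium quantity:
Q_new = 67/2
Tax revenue = tax * Q_new = 2 * 67/2 = 67

67


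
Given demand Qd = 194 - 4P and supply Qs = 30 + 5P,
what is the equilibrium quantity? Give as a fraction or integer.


First find equilibrium price:
194 - 4P = 30 + 5P
P* = 164/9 = 164/9
Then substitute into demand:
Q* = 194 - 4 * 164/9 = 1090/9

1090/9


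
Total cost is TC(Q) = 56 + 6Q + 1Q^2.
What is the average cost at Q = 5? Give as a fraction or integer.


TC(5) = 56 + 6*5 + 1*5^2
TC(5) = 56 + 30 + 25 = 111
AC = TC/Q = 111/5 = 111/5

111/5


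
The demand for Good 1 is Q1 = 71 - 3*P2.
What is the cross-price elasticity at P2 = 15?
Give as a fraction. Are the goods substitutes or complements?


dQ1/dP2 = -3
At P2 = 15: Q1 = 71 - 3*15 = 26
Exy = (dQ1/dP2)(P2/Q1) = -3 * 15 / 26 = -45/26
Since Exy < 0, the goods are complements.

-45/26 (complements)


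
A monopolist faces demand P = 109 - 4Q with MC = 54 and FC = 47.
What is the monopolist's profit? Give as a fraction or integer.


MR = MC: 109 - 8Q = 54
Q* = 55/8
P* = 109 - 4*55/8 = 163/2
Profit = (P* - MC)*Q* - FC
= (163/2 - 54)*55/8 - 47
= 55/2*55/8 - 47
= 3025/16 - 47 = 2273/16

2273/16


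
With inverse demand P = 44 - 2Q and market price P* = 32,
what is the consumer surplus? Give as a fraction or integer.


Maximum willingness to pay (at Q=0): P_max = 44
Quantity demanded at P* = 32:
Q* = (44 - 32)/2 = 6
CS = (1/2) * Q* * (P_max - P*)
CS = (1/2) * 6 * (44 - 32)
CS = (1/2) * 6 * 12 = 36

36


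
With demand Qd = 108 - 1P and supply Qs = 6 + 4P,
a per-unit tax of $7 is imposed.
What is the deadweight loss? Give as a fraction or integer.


Pre-tax equilibrium quantity: Q* = 438/5
Post-tax equilibrium quantity: Q_tax = 82
Reduction in quantity: Q* - Q_tax = 28/5
DWL = (1/2) * tax * (Q* - Q_tax)
DWL = (1/2) * 7 * 28/5 = 98/5

98/5


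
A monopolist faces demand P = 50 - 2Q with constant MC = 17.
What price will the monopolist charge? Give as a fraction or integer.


MR = 50 - 4Q
Set MR = MC: 50 - 4Q = 17
Q* = 33/4
Substitute into demand:
P* = 50 - 2*33/4 = 67/2

67/2


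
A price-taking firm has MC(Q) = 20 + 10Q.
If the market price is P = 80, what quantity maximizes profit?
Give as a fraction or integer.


In perfect competition, profit is maximized where P = MC.
80 = 20 + 10Q
60 = 10Q
Q* = 60/10 = 6

6


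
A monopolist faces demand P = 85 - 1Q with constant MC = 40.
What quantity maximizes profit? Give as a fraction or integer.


TR = P*Q = (85 - 1Q)Q = 85Q - 1Q^2
MR = dTR/dQ = 85 - 2Q
Set MR = MC:
85 - 2Q = 40
45 = 2Q
Q* = 45/2 = 45/2

45/2


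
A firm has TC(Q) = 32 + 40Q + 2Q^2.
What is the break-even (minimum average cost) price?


AC(Q) = 32/Q + 40 + 2Q
To minimize: dAC/dQ = -32/Q^2 + 2 = 0
Q^2 = 32/2 = 16
Q* = 4
Min AC = 32/4 + 40 + 2*4
Min AC = 8 + 40 + 8 = 56

56


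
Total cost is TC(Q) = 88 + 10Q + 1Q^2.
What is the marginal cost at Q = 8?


MC = dTC/dQ = 10 + 2*1*Q
At Q = 8:
MC = 10 + 2*8
MC = 10 + 16 = 26

26


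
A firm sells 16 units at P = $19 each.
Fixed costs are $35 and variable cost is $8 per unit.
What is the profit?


Total Revenue = P * Q = 19 * 16 = $304
Total Cost = FC + VC*Q = 35 + 8*16 = $163
Profit = TR - TC = 304 - 163 = $141

$141


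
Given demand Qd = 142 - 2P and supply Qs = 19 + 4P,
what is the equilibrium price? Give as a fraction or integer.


At equilibrium, Qd = Qs.
142 - 2P = 19 + 4P
142 - 19 = 2P + 4P
123 = 6P
P* = 123/6 = 41/2

41/2


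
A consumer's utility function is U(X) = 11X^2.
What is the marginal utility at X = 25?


MU = dU/dX = 11*2*X^(2-1)
MU = 22*X^1
At X = 25:
MU = 22 * 25^1
MU = 22 * 25 = 550

550


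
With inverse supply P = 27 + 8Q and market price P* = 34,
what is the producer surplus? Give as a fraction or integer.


Minimum supply price (at Q=0): P_min = 27
Quantity supplied at P* = 34:
Q* = (34 - 27)/8 = 7/8
PS = (1/2) * Q* * (P* - P_min)
PS = (1/2) * 7/8 * (34 - 27)
PS = (1/2) * 7/8 * 7 = 49/16

49/16


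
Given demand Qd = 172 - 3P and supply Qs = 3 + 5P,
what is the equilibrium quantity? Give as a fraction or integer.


First find equilibrium price:
172 - 3P = 3 + 5P
P* = 169/8 = 169/8
Then substitute into demand:
Q* = 172 - 3 * 169/8 = 869/8

869/8


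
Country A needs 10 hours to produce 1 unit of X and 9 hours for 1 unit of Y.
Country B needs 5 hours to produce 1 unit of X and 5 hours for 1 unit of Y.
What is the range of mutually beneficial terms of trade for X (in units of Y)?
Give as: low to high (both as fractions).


Opportunity cost of X for Country A = hours_X / hours_Y = 10/9 = 10/9 units of Y
Opportunity cost of X for Country B = hours_X / hours_Y = 5/5 = 1 units of Y
Terms of trade must be between the two opportunity costs.
Range: 1 to 10/9

1 to 10/9


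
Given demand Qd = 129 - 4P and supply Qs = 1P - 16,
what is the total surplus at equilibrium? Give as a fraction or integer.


Find equilibrium: 129 - 4P = 1P - 16
129 + 16 = 5P
P* = 145/5 = 29
Q* = 1*29 - 16 = 13
Inverse demand: P = 129/4 - Q/4, so P_max = 129/4
Inverse supply: P = 16 + Q/1, so P_min = 16
CS = (1/2) * 13 * (129/4 - 29) = 169/8
PS = (1/2) * 13 * (29 - 16) = 169/2
TS = CS + PS = 169/8 + 169/2 = 845/8

845/8


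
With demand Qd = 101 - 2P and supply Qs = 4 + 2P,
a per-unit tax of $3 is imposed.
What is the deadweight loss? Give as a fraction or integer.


Pre-tax equilibrium quantity: Q* = 105/2
Post-tax equilibrium quantity: Q_tax = 99/2
Reduction in quantity: Q* - Q_tax = 3
DWL = (1/2) * tax * (Q* - Q_tax)
DWL = (1/2) * 3 * 3 = 9/2

9/2


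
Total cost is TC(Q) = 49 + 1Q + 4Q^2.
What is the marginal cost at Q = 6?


MC = dTC/dQ = 1 + 2*4*Q
At Q = 6:
MC = 1 + 8*6
MC = 1 + 48 = 49

49


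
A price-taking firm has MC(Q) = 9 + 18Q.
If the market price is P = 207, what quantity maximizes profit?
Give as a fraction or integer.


In perfect competition, profit is maximized where P = MC.
207 = 9 + 18Q
198 = 18Q
Q* = 198/18 = 11

11


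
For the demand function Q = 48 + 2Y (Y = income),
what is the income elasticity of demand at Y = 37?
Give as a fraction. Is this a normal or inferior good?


dQ/dY = 2
At Y = 37: Q = 48 + 2*37 = 122
Ey = (dQ/dY)(Y/Q) = 2 * 37 / 122 = 37/61
Since Ey > 0, this is a normal good.

37/61 (normal good)


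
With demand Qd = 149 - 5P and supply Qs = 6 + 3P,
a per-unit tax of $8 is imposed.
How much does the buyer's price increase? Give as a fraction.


With a per-unit tax, the buyer's price increase depends on relative slopes.
Supply slope: d = 3, Demand slope: b = 5
Buyer's price increase = d * tax / (b + d)
= 3 * 8 / (5 + 3)
= 24 / 8 = 3

3


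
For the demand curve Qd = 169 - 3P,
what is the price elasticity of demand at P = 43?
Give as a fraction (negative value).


dQ/dP = -3
At P = 43: Q = 169 - 3*43 = 40
E = (dQ/dP)(P/Q) = (-3)(43/40) = -129/40

-129/40


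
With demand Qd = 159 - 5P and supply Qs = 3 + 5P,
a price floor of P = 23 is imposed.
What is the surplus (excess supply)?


At P = 23:
Qd = 159 - 5*23 = 44
Qs = 3 + 5*23 = 118
Surplus = Qs - Qd = 118 - 44 = 74

74


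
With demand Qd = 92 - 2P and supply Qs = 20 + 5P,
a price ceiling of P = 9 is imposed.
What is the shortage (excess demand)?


At P = 9:
Qd = 92 - 2*9 = 74
Qs = 20 + 5*9 = 65
Shortage = Qd - Qs = 74 - 65 = 9

9


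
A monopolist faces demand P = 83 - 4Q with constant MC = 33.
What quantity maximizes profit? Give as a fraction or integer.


TR = P*Q = (83 - 4Q)Q = 83Q - 4Q^2
MR = dTR/dQ = 83 - 8Q
Set MR = MC:
83 - 8Q = 33
50 = 8Q
Q* = 50/8 = 25/4

25/4


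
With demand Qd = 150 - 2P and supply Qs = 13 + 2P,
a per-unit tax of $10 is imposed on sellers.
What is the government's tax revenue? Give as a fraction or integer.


With tax on sellers, new supply: Qs' = 13 + 2(P - 10)
= 2P - 7
New equilibrium quantity:
Q_new = 143/2
Tax revenue = tax * Q_new = 10 * 143/2 = 715

715


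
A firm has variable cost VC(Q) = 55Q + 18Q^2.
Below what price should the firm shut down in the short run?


AVC(Q) = VC(Q)/Q = 55 + 18Q
AVC is increasing in Q, so minimum AVC is at Q -> 0+.
Min AVC = 55
The firm should shut down if P < 55.

55


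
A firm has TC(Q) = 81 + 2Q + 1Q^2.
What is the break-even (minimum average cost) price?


AC(Q) = 81/Q + 2 + 1Q
To minimize: dAC/dQ = -81/Q^2 + 1 = 0
Q^2 = 81/1 = 81
Q* = 9
Min AC = 81/9 + 2 + 1*9
Min AC = 9 + 2 + 9 = 20

20


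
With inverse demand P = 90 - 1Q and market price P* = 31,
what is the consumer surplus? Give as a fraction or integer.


Maximum willingness to pay (at Q=0): P_max = 90
Quantity demanded at P* = 31:
Q* = (90 - 31)/1 = 59
CS = (1/2) * Q* * (P_max - P*)
CS = (1/2) * 59 * (90 - 31)
CS = (1/2) * 59 * 59 = 3481/2

3481/2


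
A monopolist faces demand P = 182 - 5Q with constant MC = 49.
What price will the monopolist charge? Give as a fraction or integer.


MR = 182 - 10Q
Set MR = MC: 182 - 10Q = 49
Q* = 133/10
Substitute into demand:
P* = 182 - 5*133/10 = 231/2

231/2


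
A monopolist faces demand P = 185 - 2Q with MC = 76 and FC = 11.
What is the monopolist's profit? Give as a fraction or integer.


MR = MC: 185 - 4Q = 76
Q* = 109/4
P* = 185 - 2*109/4 = 261/2
Profit = (P* - MC)*Q* - FC
= (261/2 - 76)*109/4 - 11
= 109/2*109/4 - 11
= 11881/8 - 11 = 11793/8

11793/8


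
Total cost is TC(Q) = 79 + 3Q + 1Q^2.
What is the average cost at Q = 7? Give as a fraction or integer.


TC(7) = 79 + 3*7 + 1*7^2
TC(7) = 79 + 21 + 49 = 149
AC = TC/Q = 149/7 = 149/7

149/7
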